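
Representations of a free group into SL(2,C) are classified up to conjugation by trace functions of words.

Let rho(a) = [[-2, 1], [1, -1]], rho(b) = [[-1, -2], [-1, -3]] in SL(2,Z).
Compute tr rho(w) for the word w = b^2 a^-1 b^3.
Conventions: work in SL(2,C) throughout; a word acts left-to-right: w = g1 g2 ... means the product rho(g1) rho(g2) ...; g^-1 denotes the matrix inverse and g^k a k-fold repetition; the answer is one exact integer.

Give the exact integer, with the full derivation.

1922

rho(b) = [[-1, -2], [-1, -3]]
... * rho(b) = [[-1, -2], [-1, -3]]  ->  [[3, 8], [4, 11]]
... * rho(a^-1) = [[-1, -1], [-1, -2]]  ->  [[-11, -19], [-15, -26]]
... * rho(b) = [[-1, -2], [-1, -3]]  ->  [[30, 79], [41, 108]]
... * rho(b) = [[-1, -2], [-1, -3]]  ->  [[-109, -297], [-149, -406]]
... * rho(b) = [[-1, -2], [-1, -3]]  ->  [[406, 1109], [555, 1516]]
tr = 406 + 1516 = 1922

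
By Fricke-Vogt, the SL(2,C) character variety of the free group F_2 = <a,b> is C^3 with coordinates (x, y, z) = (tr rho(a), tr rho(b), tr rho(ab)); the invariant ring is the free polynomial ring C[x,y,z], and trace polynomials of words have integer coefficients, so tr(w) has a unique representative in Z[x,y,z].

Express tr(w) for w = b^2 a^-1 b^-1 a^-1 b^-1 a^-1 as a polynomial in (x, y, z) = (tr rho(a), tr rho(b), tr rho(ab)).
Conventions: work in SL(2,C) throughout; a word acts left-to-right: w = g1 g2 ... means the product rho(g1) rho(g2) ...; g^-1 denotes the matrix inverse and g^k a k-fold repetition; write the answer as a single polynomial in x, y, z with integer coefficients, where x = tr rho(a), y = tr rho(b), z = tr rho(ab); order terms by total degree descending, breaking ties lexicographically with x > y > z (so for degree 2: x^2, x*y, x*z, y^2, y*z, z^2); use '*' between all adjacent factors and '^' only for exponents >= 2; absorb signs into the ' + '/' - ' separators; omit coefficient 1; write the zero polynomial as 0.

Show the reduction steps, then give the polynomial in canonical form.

reduce: trace(a^-1) = trace(a) = x
trace(b^2) = trace(b) * trace(b) - trace(1) = y^2 - 2
so trace(b a b) = trace(b) * trace(a b) - trace(a) = y*z - x
trace(b^2 a b) = trace(b) * trace(b a b) - trace(b a) = y^2*z - x*y - z
so trace(a b a b) = trace(b a) * trace(b a) - trace(1)   [split at repeated b] = z^2 - 2
trace(a b a) = trace(a) * trace(b a) - trace(b) = x*z - y
trace(b^2 a b a) = trace(b) * trace(a b a b) - trace(a b a) = y*z^2 - x*z - y
so trace(a^-1 b^2 a b) = trace(b^2 a b) * trace(a) - trace(b^2 a b a) = x*y^2*z - x^2*y - y*z^2 + y
so trace(a^-1 b^2 a b^-1) = trace(a^-1 b^2 a) * trace(b) - trace(a^-1 b^2 a b) = -x*y^2*z + x^2*y + y^3 + y*z^2 - 3*y
trace(b^-2 a^-1 b^2 a) = trace(a^-1 b^2 a b^-1) * trace(b) - trace(a^-1 b^2 a) = -x*y^3*z + x^2*y^2 + y^4 + y^2*z^2 - 4*y^2 + 2
reduce: trace(b^-1 a^-1 b^2 a^-1 b^-1) = trace(b^-2 a^-1 b^2) * trace(a) - trace(b^-2 a^-1 b^2 a) = x*y^3*z - x^2*y^2 - y^4 - y^2*z^2 + x^2 + 4*y^2 - 2
so trace(b a b^-1 a) = trace(a b a) * trace(b) - trace(a b a b) = x*y*z - y^2 - z^2 + 2
reduce: trace(a b^-1 a^-1 b) = trace(b a b^-1) * trace(a) - trace(b a b^-1 a) = -x*y*z + x^2 + y^2 + z^2 - 2
so trace(a^2) = trace(a) * trace(a) - trace(1) = x^2 - 2
trace(b a^2 b) = trace(b) * trace(a^2 b) - trace(a^2) = x*y*z - x^2 - y^2 + 2
reduce: trace(b^2 a^2 b) = trace(b) * trace(b a^2 b) - trace(b a^2) = x*y^2*z - x^2*y - y^3 - x*z + 3*y
trace(b^2 a^2 b a) = trace(a) * trace(b a b^2 a) - trace(b a b^2) = x*y*z^2 - x^2*z - y^2*z + z
trace(a^-1 b^2 a^2 b) = trace(b^2 a^2 b) * trace(a) - trace(b^2 a^2 b a) = x^2*y^2*z - x^3*y - x*y^3 - x*y*z^2 + y^2*z + 3*x*y - z
reduce: trace(a b^-1 a^-1 b^2 a) = trace(a^-1 b^2 a^2) * trace(b) - trace(a^-1 b^2 a^2 b) = -x^2*y^2*z + x^3*y + x*y^3 + x*y*z^2 - 4*x*y + z
so trace(b^2 a b a b) = trace(b) * trace(b a b a b) - trace(b a b a) = y^2*z^2 - x*y*z - y^2 - z^2 + 2
so trace(a b a b a b) = trace(b a) * trace(b a b a) - trace(b^-1 a^-1)   [split at repeated b] = z^3 - 3*z
trace(a b a b a) = trace(a) * trace(b a b a) - trace(b a b) = x*z^2 - y*z - x
so trace(b^2 a b a b a) = trace(b) * trace(a b a b a b) - trace(a b a b a) = y*z^3 - x*z^2 - 2*y*z + x
reduce: trace(a^-1 b^2 a b a b) = trace(b^2 a b a b) * trace(a) - trace(b^2 a b a b a) = x*y^2*z^2 - x^2*y*z - y*z^3 - x*y^2 + 2*y*z + x
reduce: trace(a b^-1 a^-1 b^2 a b) = trace(a^-1 b^2 a b a) * trace(b) - trace(a^-1 b^2 a b a b) = -x*y^2*z^2 + x^2*y*z + y^3*z + y*z^3 - 3*y*z - x
reduce: trace(b^-1 a b^-1 a^-1 b^2 a) = trace(a b^-1 a^-1 b^2 a) * trace(b) - trace(a b^-1 a^-1 b^2 a b) = -x^2*y^3*z + x^3*y^2 + x*y^4 + 2*x*y^2*z^2 - x^2*y*z - y^3*z - y*z^3 - 4*x*y^2 + 4*y*z + x
so trace(b^-1 a^-1 b^2 a^-1 b^-1 a) = trace(b^-1 a b^-1 a^-1 b^2) * trace(a) - trace(b^-1 a b^-1 a^-1 b^2 a) = x^2*y^3*z - x^3*y^2 - x*y^4 - 2*x*y^2*z^2 + y^3*z + y*z^3 + x^3 + 5*x*y^2 + x*z^2 - 4*y*z - 3*x
trace(b^2 a^-1 b^-1 a^-1 b^-1 a^-1) = trace(b^-1 a^-1 b^2 a^-1 b^-1) * trace(a) - trace(b^-1 a^-1 b^2 a^-1 b^-1 a) = x*y^2*z^2 - y^3*z - y*z^3 - x*y^2 - x*z^2 + 4*y*z + x

x*y^2*z^2 - y^3*z - y*z^3 - x*y^2 - x*z^2 + 4*y*z + x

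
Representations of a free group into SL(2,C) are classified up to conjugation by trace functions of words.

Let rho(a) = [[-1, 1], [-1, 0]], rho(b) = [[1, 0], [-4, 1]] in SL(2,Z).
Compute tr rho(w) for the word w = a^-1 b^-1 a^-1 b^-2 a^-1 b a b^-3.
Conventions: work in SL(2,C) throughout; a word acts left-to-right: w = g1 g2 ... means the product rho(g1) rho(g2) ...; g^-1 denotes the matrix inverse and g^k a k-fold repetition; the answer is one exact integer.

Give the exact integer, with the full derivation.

2179

rho(a^-1) = [[0, -1], [1, -1]]
... * rho(b^-1) = [[1, 0], [4, 1]]  ->  [[-4, -1], [-3, -1]]
... * rho(a^-1) = [[0, -1], [1, -1]]  ->  [[-1, 5], [-1, 4]]
... * rho(b^-1) = [[1, 0], [4, 1]]  ->  [[19, 5], [15, 4]]
... * rho(b^-1) = [[1, 0], [4, 1]]  ->  [[39, 5], [31, 4]]
... * rho(a^-1) = [[0, -1], [1, -1]]  ->  [[5, -44], [4, -35]]
... * rho(b) = [[1, 0], [-4, 1]]  ->  [[181, -44], [144, -35]]
... * rho(a) = [[-1, 1], [-1, 0]]  ->  [[-137, 181], [-109, 144]]
... * rho(b^-1) = [[1, 0], [4, 1]]  ->  [[587, 181], [467, 144]]
... * rho(b^-1) = [[1, 0], [4, 1]]  ->  [[1311, 181], [1043, 144]]
... * rho(b^-1) = [[1, 0], [4, 1]]  ->  [[2035, 181], [1619, 144]]
tr = 2035 + 144 = 2179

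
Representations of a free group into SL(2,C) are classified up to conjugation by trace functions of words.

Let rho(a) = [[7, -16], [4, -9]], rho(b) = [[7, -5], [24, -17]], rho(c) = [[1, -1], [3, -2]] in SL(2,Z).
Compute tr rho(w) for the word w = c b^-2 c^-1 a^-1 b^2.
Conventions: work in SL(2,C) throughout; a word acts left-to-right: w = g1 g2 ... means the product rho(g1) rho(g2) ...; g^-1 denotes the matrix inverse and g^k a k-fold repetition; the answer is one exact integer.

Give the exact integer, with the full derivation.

-232022

rho(c) = [[1, -1], [3, -2]]
... * rho(b^-1) = [[-17, 5], [-24, 7]]  ->  [[7, -2], [-3, 1]]
... * rho(b^-1) = [[-17, 5], [-24, 7]]  ->  [[-71, 21], [27, -8]]
... * rho(c^-1) = [[-2, 1], [-3, 1]]  ->  [[79, -50], [-30, 19]]
... * rho(a^-1) = [[-9, 16], [-4, 7]]  ->  [[-511, 914], [194, -347]]
... * rho(b) = [[7, -5], [24, -17]]  ->  [[18359, -12983], [-6970, 4929]]
... * rho(b) = [[7, -5], [24, -17]]  ->  [[-183079, 128916], [69506, -48943]]
tr = -183079 + -48943 = -232022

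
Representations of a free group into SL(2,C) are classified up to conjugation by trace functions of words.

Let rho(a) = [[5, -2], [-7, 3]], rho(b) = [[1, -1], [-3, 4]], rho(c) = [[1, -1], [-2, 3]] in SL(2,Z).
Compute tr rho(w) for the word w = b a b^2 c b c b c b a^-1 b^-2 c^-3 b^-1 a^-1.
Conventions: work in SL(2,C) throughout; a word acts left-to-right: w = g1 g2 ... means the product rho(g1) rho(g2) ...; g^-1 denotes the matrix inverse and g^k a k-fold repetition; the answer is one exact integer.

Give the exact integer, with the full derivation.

rho(b) = [[1, -1], [-3, 4]]
... * rho(a) = [[5, -2], [-7, 3]]  ->  [[12, -5], [-43, 18]]
... * rho(b) = [[1, -1], [-3, 4]]  ->  [[27, -32], [-97, 115]]
... * rho(b) = [[1, -1], [-3, 4]]  ->  [[123, -155], [-442, 557]]
... * rho(c) = [[1, -1], [-2, 3]]  ->  [[433, -588], [-1556, 2113]]
... * rho(b) = [[1, -1], [-3, 4]]  ->  [[2197, -2785], [-7895, 10008]]
... * rho(c) = [[1, -1], [-2, 3]]  ->  [[7767, -10552], [-27911, 37919]]
... * rho(b) = [[1, -1], [-3, 4]]  ->  [[39423, -49975], [-141668, 179587]]
... * rho(c) = [[1, -1], [-2, 3]]  ->  [[139373, -189348], [-500842, 680429]]
... * rho(b) = [[1, -1], [-3, 4]]  ->  [[707417, -896765], [-2542129, 3222558]]
... * rho(a^-1) = [[3, 2], [7, 5]]  ->  [[-4155104, -3068991], [14931519, 11028532]]
... * rho(b^-1) = [[4, 1], [3, 1]]  ->  [[-25827389, -7224095], [92811672, 25960051]]
... * rho(b^-1) = [[4, 1], [3, 1]]  ->  [[-124981841, -33051484], [449126841, 118771723]]
... * rho(c^-1) = [[3, 1], [2, 1]]  ->  [[-441048491, -158033325], [1584923969, 567898564]]
... * rho(c^-1) = [[3, 1], [2, 1]]  ->  [[-1639212123, -599081816], [5890569035, 2152822533]]
... * rho(c^-1) = [[3, 1], [2, 1]]  ->  [[-6115800001, -2238293939], [21977352171, 8043391568]]
... * rho(b^-1) = [[4, 1], [3, 1]]  ->  [[-31178081821, -8354093940], [112039583388, 30020743739]]
... * rho(a^-1) = [[3, 2], [7, 5]]  ->  [[-152012903043, -104126633342], [546263956337, 374182885471]]
tr = -152012903043 + 374182885471 = 222169982428

222169982428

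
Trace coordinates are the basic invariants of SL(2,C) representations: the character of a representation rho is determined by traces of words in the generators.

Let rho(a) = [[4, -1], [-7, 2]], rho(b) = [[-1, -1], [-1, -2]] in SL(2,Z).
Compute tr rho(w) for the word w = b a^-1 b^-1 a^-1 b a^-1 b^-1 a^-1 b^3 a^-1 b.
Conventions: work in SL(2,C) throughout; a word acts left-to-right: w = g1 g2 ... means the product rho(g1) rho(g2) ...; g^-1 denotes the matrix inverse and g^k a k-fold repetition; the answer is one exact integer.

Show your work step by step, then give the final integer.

rho(b) = [[-1, -1], [-1, -2]]
... * rho(a^-1) = [[2, 1], [7, 4]]  ->  [[-9, -5], [-16, -9]]
... * rho(b^-1) = [[-2, 1], [1, -1]]  ->  [[13, -4], [23, -7]]
... * rho(a^-1) = [[2, 1], [7, 4]]  ->  [[-2, -3], [-3, -5]]
... * rho(b) = [[-1, -1], [-1, -2]]  ->  [[5, 8], [8, 13]]
... * rho(a^-1) = [[2, 1], [7, 4]]  ->  [[66, 37], [107, 60]]
... * rho(b^-1) = [[-2, 1], [1, -1]]  ->  [[-95, 29], [-154, 47]]
... * rho(a^-1) = [[2, 1], [7, 4]]  ->  [[13, 21], [21, 34]]
... * rho(b) = [[-1, -1], [-1, -2]]  ->  [[-34, -55], [-55, -89]]
... * rho(b) = [[-1, -1], [-1, -2]]  ->  [[89, 144], [144, 233]]
... * rho(b) = [[-1, -1], [-1, -2]]  ->  [[-233, -377], [-377, -610]]
... * rho(a^-1) = [[2, 1], [7, 4]]  ->  [[-3105, -1741], [-5024, -2817]]
... * rho(b) = [[-1, -1], [-1, -2]]  ->  [[4846, 6587], [7841, 10658]]
tr = 4846 + 10658 = 15504

15504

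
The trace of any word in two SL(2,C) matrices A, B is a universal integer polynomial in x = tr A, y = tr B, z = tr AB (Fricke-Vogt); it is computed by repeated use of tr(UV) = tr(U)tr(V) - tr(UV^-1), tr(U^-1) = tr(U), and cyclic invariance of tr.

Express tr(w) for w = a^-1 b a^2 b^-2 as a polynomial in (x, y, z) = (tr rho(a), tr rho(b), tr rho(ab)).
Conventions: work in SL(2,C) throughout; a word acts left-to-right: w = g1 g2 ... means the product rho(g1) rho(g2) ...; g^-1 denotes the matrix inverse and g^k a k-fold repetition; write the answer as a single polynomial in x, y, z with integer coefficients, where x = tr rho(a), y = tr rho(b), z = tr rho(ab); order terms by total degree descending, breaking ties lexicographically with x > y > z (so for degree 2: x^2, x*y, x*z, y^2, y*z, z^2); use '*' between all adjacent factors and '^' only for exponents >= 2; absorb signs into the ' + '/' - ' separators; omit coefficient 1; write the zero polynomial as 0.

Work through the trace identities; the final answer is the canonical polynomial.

-x^2*y^2*z + x^3*y + x*y^3 + x*y*z^2 - 3*x*y - z

tr(a^2) = tr(a) tr(a) - tr(1) = x^2 - 2
tr(a^2 b) = tr(a) tr(b a) - tr(b) = x*z - y
tr(a^2 b^-1) = tr(a^2) tr(b) - tr(a^2 b) = x^2*y - x*z - y
tr(a b a^2) = tr(a) tr(a b a) - tr(a b) = x^2*z - x*y - z
apply: tr(b a b a) = tr(b a) tr(b a) - tr(1) = z^2 - 2
tr(b a b) = tr(b) tr(a b) - tr(a) = y*z - x
tr(a b a^2 b) = tr(a) tr(b a b a) - tr(b a b) = x*z^2 - y*z - x
use: tr(b^-1 a b a^2) = tr(a b a^2) tr(b) - tr(a b a^2 b) = x^2*y*z - x*y^2 - x*z^2 + x
use: tr(b a^2 b^-2 a) = tr(b^-1 a b a^2) tr(b) - tr(b^-1 a b a^2 b) = x^2*y^2*z - x*y^3 - x*y*z^2 - x^2*z + 2*x*y + z
use: tr(a^-1 b a^2 b^-2) = tr(b a^2 b^-2) tr(a) - tr(b a^2 b^-2 a) = -x^2*y^2*z + x^3*y + x*y^3 + x*y*z^2 - 3*x*y - z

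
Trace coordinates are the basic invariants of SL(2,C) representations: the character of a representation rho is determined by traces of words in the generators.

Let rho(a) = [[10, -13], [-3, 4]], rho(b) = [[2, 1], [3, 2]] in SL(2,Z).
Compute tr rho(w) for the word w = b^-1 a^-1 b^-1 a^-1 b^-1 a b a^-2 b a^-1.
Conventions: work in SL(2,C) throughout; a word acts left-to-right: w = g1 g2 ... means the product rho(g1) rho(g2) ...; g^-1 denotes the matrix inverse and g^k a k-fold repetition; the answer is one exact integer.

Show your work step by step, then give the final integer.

226061356

rho(b^-1) = [[2, -1], [-3, 2]]
... * rho(a^-1) = [[4, 13], [3, 10]]  ->  [[5, 16], [-6, -19]]
... * rho(b^-1) = [[2, -1], [-3, 2]]  ->  [[-38, 27], [45, -32]]
... * rho(a^-1) = [[4, 13], [3, 10]]  ->  [[-71, -224], [84, 265]]
... * rho(b^-1) = [[2, -1], [-3, 2]]  ->  [[530, -377], [-627, 446]]
... * rho(a) = [[10, -13], [-3, 4]]  ->  [[6431, -8398], [-7608, 9935]]
... * rho(b) = [[2, 1], [3, 2]]  ->  [[-12332, -10365], [14589, 12262]]
... * rho(a^-1) = [[4, 13], [3, 10]]  ->  [[-80423, -263966], [95142, 312277]]
... * rho(a^-1) = [[4, 13], [3, 10]]  ->  [[-1113590, -3685159], [1317399, 4359616]]
... * rho(b) = [[2, 1], [3, 2]]  ->  [[-13282657, -8483908], [15713646, 10036631]]
... * rho(a^-1) = [[4, 13], [3, 10]]  ->  [[-78582352, -257513621], [92964477, 304643708]]
tr = -78582352 + 304643708 = 226061356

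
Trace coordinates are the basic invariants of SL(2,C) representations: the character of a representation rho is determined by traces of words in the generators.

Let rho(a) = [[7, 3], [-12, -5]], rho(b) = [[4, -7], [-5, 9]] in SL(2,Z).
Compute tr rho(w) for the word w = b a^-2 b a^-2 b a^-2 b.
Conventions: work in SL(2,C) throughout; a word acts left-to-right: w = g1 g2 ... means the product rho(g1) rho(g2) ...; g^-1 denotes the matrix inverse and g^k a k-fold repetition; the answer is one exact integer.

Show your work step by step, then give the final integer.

rho(b) = [[4, -7], [-5, 9]]
... * rho(a^-1) = [[-5, -3], [12, 7]]  ->  [[-104, -61], [133, 78]]
... * rho(a^-1) = [[-5, -3], [12, 7]]  ->  [[-212, -115], [271, 147]]
... * rho(b) = [[4, -7], [-5, 9]]  ->  [[-273, 449], [349, -574]]
... * rho(a^-1) = [[-5, -3], [12, 7]]  ->  [[6753, 3962], [-8633, -5065]]
... * rho(a^-1) = [[-5, -3], [12, 7]]  ->  [[13779, 7475], [-17615, -9556]]
... * rho(b) = [[4, -7], [-5, 9]]  ->  [[17741, -29178], [-22680, 37301]]
... * rho(a^-1) = [[-5, -3], [12, 7]]  ->  [[-438841, -257469], [561012, 329147]]
... * rho(a^-1) = [[-5, -3], [12, 7]]  ->  [[-895423, -485760], [1144704, 620993]]
... * rho(b) = [[4, -7], [-5, 9]]  ->  [[-1152892, 1896121], [1473851, -2423991]]
tr = -1152892 + -2423991 = -3576883

-3576883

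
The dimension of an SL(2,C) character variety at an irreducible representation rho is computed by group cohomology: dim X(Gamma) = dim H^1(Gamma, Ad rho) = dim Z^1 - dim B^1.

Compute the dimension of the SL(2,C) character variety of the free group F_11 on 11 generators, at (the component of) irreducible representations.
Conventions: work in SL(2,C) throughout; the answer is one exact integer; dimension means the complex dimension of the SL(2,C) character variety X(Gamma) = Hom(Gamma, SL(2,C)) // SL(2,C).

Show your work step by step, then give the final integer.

Gamma = F_11 has 11 generators and no relators.
A cocycle picks one sl_2 vector per generator freely, giving dim Z^1 = 3*11 = 33.
dim B^1 = 3: the coboundary map is injective because an irreducible image has centralizer 0 in sl_2.
Therefore dim X = 33 - 3 = 30.

30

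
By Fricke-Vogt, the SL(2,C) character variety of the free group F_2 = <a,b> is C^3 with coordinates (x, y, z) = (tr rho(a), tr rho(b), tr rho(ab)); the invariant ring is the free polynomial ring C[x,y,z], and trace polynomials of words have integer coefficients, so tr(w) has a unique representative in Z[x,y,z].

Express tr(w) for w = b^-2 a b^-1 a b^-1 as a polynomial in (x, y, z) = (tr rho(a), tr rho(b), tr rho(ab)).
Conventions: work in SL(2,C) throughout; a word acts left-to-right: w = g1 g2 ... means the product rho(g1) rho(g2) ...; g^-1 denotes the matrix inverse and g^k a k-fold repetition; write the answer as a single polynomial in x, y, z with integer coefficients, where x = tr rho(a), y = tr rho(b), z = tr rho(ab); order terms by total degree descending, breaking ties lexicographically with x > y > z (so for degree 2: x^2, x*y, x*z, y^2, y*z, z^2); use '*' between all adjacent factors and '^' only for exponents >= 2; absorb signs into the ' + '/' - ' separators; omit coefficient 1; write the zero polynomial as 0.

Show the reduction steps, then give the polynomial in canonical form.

tr(a^2) = tr(a)*tr(a) - tr(1) = x^2 - 2
so tr(a^2 b) = tr(a)*tr(b a) - tr(b) = x*z - y
reduce: tr(a b^-1 a) = tr(a^2)*tr(b) - tr(a^2 b) = x^2*y - x*z - y
tr(a b a b) = tr(a b)*tr(a b) - tr(1)   [split at repeated a] = z^2 - 2
tr(a b^-1 a b) = tr(a b a)*tr(b) - tr(a b a b) = x*y*z - y^2 - z^2 + 2
reduce: tr(b^-1 a b^-1 a) = tr(a b^-1 a)*tr(b) - tr(a b^-1 a b) = x^2*y^2 - 2*x*y*z + z^2 - 2
so tr(b^-2 a b^-1 a) = tr(b^-1 a b^-1 a)*tr(b) - tr(b^-1 a b^-1 a b) = x^2*y^3 - 2*x*y^2*z - x^2*y + y*z^2 + x*z - y
so tr(b^-2 a b^-1 a b^-1) = tr(b^-2 a b^-1 a)*tr(b) - tr(b^-2 a b^-1 a b) = x^2*y^4 - 2*x*y^3*z - 2*x^2*y^2 + y^2*z^2 + 3*x*y*z - y^2 - z^2 + 2

x^2*y^4 - 2*x*y^3*z - 2*x^2*y^2 + y^2*z^2 + 3*x*y*z - y^2 - z^2 + 2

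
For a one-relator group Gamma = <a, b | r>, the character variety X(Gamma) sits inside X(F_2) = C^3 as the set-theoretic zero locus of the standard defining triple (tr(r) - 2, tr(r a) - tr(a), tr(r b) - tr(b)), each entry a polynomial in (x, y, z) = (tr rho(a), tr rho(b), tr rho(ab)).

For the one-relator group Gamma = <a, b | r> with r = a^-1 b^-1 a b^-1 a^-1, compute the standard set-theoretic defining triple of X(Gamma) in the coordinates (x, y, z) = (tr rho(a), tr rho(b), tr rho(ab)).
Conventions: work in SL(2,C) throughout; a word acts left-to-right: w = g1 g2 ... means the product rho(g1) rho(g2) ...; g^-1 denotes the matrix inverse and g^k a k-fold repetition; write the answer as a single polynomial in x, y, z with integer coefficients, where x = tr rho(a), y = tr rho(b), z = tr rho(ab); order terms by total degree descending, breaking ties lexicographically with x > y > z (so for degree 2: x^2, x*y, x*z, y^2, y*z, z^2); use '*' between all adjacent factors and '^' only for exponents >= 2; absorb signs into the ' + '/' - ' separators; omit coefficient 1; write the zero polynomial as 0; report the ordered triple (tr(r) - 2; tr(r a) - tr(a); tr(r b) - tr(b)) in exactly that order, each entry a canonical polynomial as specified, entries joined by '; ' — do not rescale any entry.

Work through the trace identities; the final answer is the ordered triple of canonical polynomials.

x^2*y*z - x^3 - x*y^2 - x*z^2 + y*z + 3*x - 2; x*y*z - x^2 - z^2 - x + 2; x^2*y^2*z - x^3*y - x*y^3 - 2*x*y*z^2 + x^2*z + y^2*z + z^3 + 4*x*y - y - 3*z

trace(b^-1) = trace(b) = y
trace(b^-1 a) = trace(a) * trace(b) - trace(a b)  (eliminate b^-1) = x*y - z
trace(b^-1 a^-1) = trace(b^-1) * trace(a) - trace(b^-1 a)  (eliminate a^-1) = z
trace(b a b) = trace(b) * trace(a b) - trace(a)  (reduce the b square) = y*z - x
trace(b a b a) = trace(b a) * trace(b a) - trace(1)  (split on b) = z^2 - 2
trace(a^-1 b a b) = trace(b a b) * trace(a) - trace(b a b a)  (eliminate a^-1) = x*y*z - x^2 - z^2 + 2
trace(a^-1 b a b^-1) = trace(a^-1 b a) * trace(b) - trace(a^-1 b a b)  (eliminate b^-1) = -x*y*z + x^2 + y^2 + z^2 - 2
trace(a b^-1 a^-2 b) = trace(a^-1 b a b^-1) * trace(a) - trace(a^-1 b a b^-1 a)  (eliminate a^-1) = -x^2*y*z + x^3 + x*y^2 + x*z^2 - 3*x
trace(a^-1 b^-1 a b^-1 a^-1) = trace(a b^-1 a^-2) * trace(b) - trace(a b^-1 a^-2 b)  (eliminate b^-1) = x^2*y*z - x^3 - x*y^2 - x*z^2 + y*z + 3*x
trace(a b a) = trace(a) * trace(b a) - trace(b)   [square of a] = x*z - y
trace(b a b a b) = trace(b) * trace(a b a b) - trace(a b a)   [square of b] = y*z^2 - x*z - y
trace(b a b a b a) = trace(a b) * trace(a b a b) - trace(a^-1 b^-1)   [split at a repeated a] = z^3 - 3*z
trace(a b a^-1 b a b) = trace(b a b a b) * trace(a) - trace(b a b a b a)   [inverse elimination on a] = x*y*z^2 - x^2*z - z^3 - x*y + 3*z
trace(a b^-1 a b a^-1 b) = trace(a b a^-1 b a) * trace(b) - trace(a b a^-1 b a b)   [inverse elimination on b] = x^2*y^2*z - x^3*y - x*y^3 - 2*x*y*z^2 + x^2*z + y^2*z + z^3 + 4*x*y - 3*z
trace(b a^-1 b^-1 a b^-1 a) = trace(a b^-1 a b a^-1) * trace(b) - trace(a b^-1 a b a^-1 b)   [inverse elimination on b] = -x^2*y^2*z + x^3*y + x*y^3 + 2*x*y*z^2 - x^2*z - y^2*z - z^3 - 3*x*y + 3*z
trace(a^-1 b^-1 a b^-1 a^-1 b) = trace(b a^-1 b^-1 a b^-1) * trace(a) - trace(b a^-1 b^-1 a b^-1 a)   [inverse elimination on a] = x^2*y^2*z - x^3*y - x*y^3 - 2*x*y*z^2 + x^2*z + y^2*z + z^3 + 4*x*y - 3*z
assemble the triple (trace(r) - 2; trace(r a) - x; trace(r b) - y)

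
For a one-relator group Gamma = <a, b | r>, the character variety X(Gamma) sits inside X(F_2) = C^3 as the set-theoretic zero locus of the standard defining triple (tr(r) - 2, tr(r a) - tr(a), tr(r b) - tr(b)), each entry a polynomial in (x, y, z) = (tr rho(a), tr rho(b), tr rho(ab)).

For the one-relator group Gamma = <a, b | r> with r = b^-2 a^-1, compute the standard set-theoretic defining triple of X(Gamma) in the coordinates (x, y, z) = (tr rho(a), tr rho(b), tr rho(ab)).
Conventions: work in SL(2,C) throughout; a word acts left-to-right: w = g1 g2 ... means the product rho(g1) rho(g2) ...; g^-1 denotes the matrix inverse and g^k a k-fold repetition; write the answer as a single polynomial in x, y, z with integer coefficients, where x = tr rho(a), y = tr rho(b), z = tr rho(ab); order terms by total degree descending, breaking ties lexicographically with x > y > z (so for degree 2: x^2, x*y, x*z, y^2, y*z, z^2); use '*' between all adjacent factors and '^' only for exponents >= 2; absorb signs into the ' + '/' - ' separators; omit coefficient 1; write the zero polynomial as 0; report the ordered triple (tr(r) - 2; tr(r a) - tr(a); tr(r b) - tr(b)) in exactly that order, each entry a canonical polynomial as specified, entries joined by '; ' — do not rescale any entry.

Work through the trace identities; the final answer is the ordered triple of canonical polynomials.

tr(b^-1) = tr(b) = y
next, tr(b^-1 a) = tr(a) tr(b) - tr(a b)   [inverse elimination on b] = x*y - z
and tr(b^-1 a^-1) = tr(b^-1) tr(a) - tr(b^-1 a)   [inverse elimination on a] = z
next, tr(b^-2 a^-1) = tr(b^-1 a^-1) tr(b) - tr(b^-1 a^-1 b)   [inverse elimination on b] = y*z - x
next, tr(b^-2) = tr(b^-1) tr(b) - tr(1) = y^2 - 2
assemble the triple (tr(r) - 2; tr(r a) - x; tr(r b) - y)

y*z - x - 2; y^2 - x - 2; -y + z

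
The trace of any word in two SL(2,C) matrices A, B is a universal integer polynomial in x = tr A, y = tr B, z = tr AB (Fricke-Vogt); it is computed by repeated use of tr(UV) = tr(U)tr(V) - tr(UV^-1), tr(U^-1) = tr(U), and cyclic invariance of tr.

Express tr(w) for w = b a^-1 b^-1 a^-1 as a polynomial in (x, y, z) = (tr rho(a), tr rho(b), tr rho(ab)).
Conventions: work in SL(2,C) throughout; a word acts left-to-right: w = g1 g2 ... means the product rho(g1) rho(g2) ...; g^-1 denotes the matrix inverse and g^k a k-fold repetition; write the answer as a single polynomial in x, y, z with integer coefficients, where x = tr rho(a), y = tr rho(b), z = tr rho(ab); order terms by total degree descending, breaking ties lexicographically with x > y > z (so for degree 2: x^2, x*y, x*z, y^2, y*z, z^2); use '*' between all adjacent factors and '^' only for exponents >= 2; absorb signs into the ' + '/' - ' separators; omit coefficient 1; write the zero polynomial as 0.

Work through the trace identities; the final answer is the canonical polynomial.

x*y*z - y^2 - z^2 + 2

trace(a^-1 b) = trace(b) * trace(a) - trace(b a)  (eliminate a^-1) = x*y - z
trace(a^-1 b a^-1) = trace(a^-1 b) * trace(a) - trace(a^-1 b a)  (eliminate a^-1) = x^2*y - x*z - y
so trace(b^2) = trace(b) * trace(b) - trace(1)  (reduce the b square) = y^2 - 2
reduce: trace(b^2 a) = trace(b) * trace(a b) - trace(a)  (reduce the b square) = y*z - x
so trace(b a^-1 b) = trace(b^2) * trace(a) - trace(b^2 a)  (eliminate a^-1) = x*y^2 - y*z - x
trace(b a b a) = trace(a b) * trace(a b) - trace(1)  (split on a) = z^2 - 2
trace(b a^-1 b a) = trace(b a b) * trace(a) - trace(b a b a)  (eliminate a^-1) = x*y*z - x^2 - z^2 + 2
reduce: trace(a^-1 b a^-1 b) = trace(b a^-1 b) * trace(a) - trace(b a^-1 b a)  (eliminate a^-1) = x^2*y^2 - 2*x*y*z + z^2 - 2
trace(b a^-1 b^-1 a^-1) = trace(a^-1 b a^-1) * trace(b) - trace(a^-1 b a^-1 b)  (eliminate b^-1) = x*y*z - y^2 - z^2 + 2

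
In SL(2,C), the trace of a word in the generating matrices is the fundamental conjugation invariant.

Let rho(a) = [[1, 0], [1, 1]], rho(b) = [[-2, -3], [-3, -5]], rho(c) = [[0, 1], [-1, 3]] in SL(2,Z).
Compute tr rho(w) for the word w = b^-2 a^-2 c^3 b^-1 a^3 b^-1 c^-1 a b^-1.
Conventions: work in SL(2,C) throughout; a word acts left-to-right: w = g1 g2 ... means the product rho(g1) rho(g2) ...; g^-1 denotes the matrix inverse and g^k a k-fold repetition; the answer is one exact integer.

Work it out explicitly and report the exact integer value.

-30605

rho(b^-1) = [[-5, 3], [3, -2]]
... * rho(b^-1) = [[-5, 3], [3, -2]]  ->  [[34, -21], [-21, 13]]
... * rho(a^-1) = [[1, 0], [-1, 1]]  ->  [[55, -21], [-34, 13]]
... * rho(a^-1) = [[1, 0], [-1, 1]]  ->  [[76, -21], [-47, 13]]
... * rho(c) = [[0, 1], [-1, 3]]  ->  [[21, 13], [-13, -8]]
... * rho(c) = [[0, 1], [-1, 3]]  ->  [[-13, 60], [8, -37]]
... * rho(c) = [[0, 1], [-1, 3]]  ->  [[-60, 167], [37, -103]]
... * rho(b^-1) = [[-5, 3], [3, -2]]  ->  [[801, -514], [-494, 317]]
... * rho(a) = [[1, 0], [1, 1]]  ->  [[287, -514], [-177, 317]]
... * rho(a) = [[1, 0], [1, 1]]  ->  [[-227, -514], [140, 317]]
... * rho(a) = [[1, 0], [1, 1]]  ->  [[-741, -514], [457, 317]]
... * rho(b^-1) = [[-5, 3], [3, -2]]  ->  [[2163, -1195], [-1334, 737]]
... * rho(c^-1) = [[3, -1], [1, 0]]  ->  [[5294, -2163], [-3265, 1334]]
... * rho(a) = [[1, 0], [1, 1]]  ->  [[3131, -2163], [-1931, 1334]]
... * rho(b^-1) = [[-5, 3], [3, -2]]  ->  [[-22144, 13719], [13657, -8461]]
tr = -22144 + -8461 = -30605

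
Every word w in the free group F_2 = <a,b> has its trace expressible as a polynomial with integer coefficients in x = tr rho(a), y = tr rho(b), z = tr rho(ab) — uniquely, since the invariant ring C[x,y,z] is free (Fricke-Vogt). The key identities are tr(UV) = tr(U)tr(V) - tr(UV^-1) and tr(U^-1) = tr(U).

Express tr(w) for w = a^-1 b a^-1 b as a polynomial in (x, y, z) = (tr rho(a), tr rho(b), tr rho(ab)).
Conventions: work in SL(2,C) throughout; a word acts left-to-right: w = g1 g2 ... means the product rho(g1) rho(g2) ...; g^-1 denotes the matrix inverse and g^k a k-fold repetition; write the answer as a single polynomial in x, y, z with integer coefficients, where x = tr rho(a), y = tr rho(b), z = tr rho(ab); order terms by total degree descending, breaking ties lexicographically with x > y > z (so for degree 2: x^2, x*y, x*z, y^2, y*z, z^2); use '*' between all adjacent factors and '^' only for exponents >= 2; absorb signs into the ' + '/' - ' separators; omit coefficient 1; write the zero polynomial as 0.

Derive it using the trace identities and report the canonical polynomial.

x^2*y^2 - 2*x*y*z + z^2 - 2

tr(b^2) = tr(b) * tr(b) - tr(1) = y^2 - 2
tr(b^2 a) = tr(b) * tr(a b) - tr(a) = y*z - x
tr(b a^-1 b) = tr(b^2) * tr(a) - tr(b^2 a) = x*y^2 - y*z - x
tr(b a b a) = tr(b a) * tr(b a) - tr(1)   [split at repeated b] = z^2 - 2
tr(b a^-1 b a) = tr(b a b) * tr(a) - tr(b a b a) = x*y*z - x^2 - z^2 + 2
tr(a^-1 b a^-1 b) = tr(b a^-1 b) * tr(a) - tr(b a^-1 b a) = x^2*y^2 - 2*x*y*z + z^2 - 2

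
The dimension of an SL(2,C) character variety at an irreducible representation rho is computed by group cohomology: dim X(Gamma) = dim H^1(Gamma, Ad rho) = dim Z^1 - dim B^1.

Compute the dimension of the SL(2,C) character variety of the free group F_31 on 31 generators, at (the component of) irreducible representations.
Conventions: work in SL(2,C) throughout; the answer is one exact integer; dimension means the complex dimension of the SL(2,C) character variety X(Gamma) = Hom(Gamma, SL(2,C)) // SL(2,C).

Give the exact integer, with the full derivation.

90

The free group F_31: 31 generators, no relators.
Z^1(Gamma, Ad rho) = (sl_2)^31: a cocycle is a free choice of one sl_2 vector per generator, so dim Z^1 = 3*31 = 93.
At an irreducible rho the centralizer of the image in sl_2 is 0, so the coboundary map sl_2 -> Z^1 is injective: dim B^1 = 3.
dim H^1 = 93 - 3 = 90, which is dim X.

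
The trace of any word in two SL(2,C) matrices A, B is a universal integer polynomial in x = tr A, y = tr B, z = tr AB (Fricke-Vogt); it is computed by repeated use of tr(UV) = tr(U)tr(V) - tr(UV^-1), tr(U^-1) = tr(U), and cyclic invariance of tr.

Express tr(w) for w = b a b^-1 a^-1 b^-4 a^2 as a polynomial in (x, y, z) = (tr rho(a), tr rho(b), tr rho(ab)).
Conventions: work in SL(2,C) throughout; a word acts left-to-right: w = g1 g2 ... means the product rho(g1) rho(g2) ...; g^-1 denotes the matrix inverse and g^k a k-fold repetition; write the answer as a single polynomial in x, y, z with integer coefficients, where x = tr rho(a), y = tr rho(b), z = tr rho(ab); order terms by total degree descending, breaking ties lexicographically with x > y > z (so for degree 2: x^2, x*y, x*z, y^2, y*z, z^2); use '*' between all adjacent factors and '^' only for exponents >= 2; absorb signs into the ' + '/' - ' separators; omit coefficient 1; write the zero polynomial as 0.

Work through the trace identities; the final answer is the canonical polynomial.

so tr(a^2) = tr(a) tr(a) - tr(1)  (reduce the a square) = x^2 - 2
so tr(a^2 b) = tr(a) tr(b a) - tr(b)  (reduce the a square) = x*z - y
tr(a^2 b^-1) = tr(a^2) tr(b) - tr(a^2 b)  (eliminate b^-1) = x^2*y - x*z - y
reduce: tr(b^-2 a^2) = tr(a^2 b^-1) tr(b) - tr(a^2)  (eliminate b^-1) = x^2*y^2 - x*y*z - x^2 - y^2 + 2
reduce: tr(a^2 b a) = tr(a) tr(a b a) - tr(a b)  (reduce the a square) = x^2*z - x*y - z
so tr(b a b a) = tr(b a) tr(b a) - tr(1)  (split on b) = z^2 - 2
tr(b a b) = tr(b) tr(a b) - tr(a)  (reduce the b square) = y*z - x
so tr(b a b a^2) = tr(a) tr(b a b a) - tr(b a b)  (reduce the a square) = x*z^2 - y*z - x
so tr(a^2 b a b a) = tr(a) tr(b a b a^2) - tr(b a b a)  (reduce the a square) = x^2*z^2 - x*y*z - x^2 - z^2 + 2
so tr(b a b a b a) = tr(a b a b) tr(a b) - tr(b a)  (split on a) = z^3 - 3*z
tr(b a b a b) = tr(b) tr(a b a b) - tr(a b a)  (reduce the b square) = y*z^2 - x*z - y
so tr(a^2 b a b a b) = tr(a) tr(b a b a b a) - tr(b a b a b)  (reduce the a square) = x*z^3 - y*z^2 - 2*x*z + y
reduce: tr(b^-1 a^2 b a b a) = tr(a^2 b a b a) tr(b) - tr(a^2 b a b a b)  (eliminate b^-1) = x^2*y*z^2 - x*y^2*z - x*z^3 - x^2*y + 2*x*z + y
tr(a^2 b a b a^-1 b^-1) = tr(b^-1 a^2 b a b) tr(a) - tr(b^-1 a^2 b a b a)  (eliminate a^-1) = -x^2*y*z^2 + x^3*z + x*y^2*z + x*z^3 - 3*x*z - y
tr(b^-1 a^2 b a b a^-1 b^-1) = tr(a^2 b a b a^-1 b^-1) tr(b) - tr(a^2 b a b a^-1)  (eliminate b^-1) = -x^2*y^2*z^2 + x^3*y*z + x*y^3*z + x*y*z^3 - 3*x*y*z - y^2 - z^2 + 2
tr(a^-1 b^-3 a^2 b a b) = tr(b^-1 a^2 b a b a^-1 b^-1) tr(b) - tr(b^-1 a^2 b a b a^-1)  (eliminate b^-1) = -x^2*y^3*z^2 + x^3*y^2*z + x*y^4*z + x*y^2*z^3 + x^2*y*z^2 - x^3*z - 4*x*y^2*z - x*z^3 - y^3 - y*z^2 + 3*x*z + 3*y
tr(b^-2 a^2 b a b^-1 a^-1 b^-1) = tr(a^-1 b^-3 a^2 b a) tr(b) - tr(a^-1 b^-3 a^2 b a b)  (eliminate b^-1) = x^2*y^3*z^2 - x^3*y^2*z - x*y^4*z - x*y^2*z^3 + x^2*y^3 - x^2*y*z^2 + x^3*z + 3*x*y^2*z + x*z^3 - x^2*y + y*z^2 - 3*x*z - y
tr(b^-1 a^2 b a) = tr(a^2 b a) tr(b) - tr(a^2 b a b)  (eliminate b^-1) = x^2*y*z - x*y^2 - x*z^2 + x
tr(b^-1 a^2 b a b^-1) = tr(b^-1 a^2 b a) tr(b) - tr(b^-1 a^2 b a b)  (eliminate b^-1) = x^2*y^2*z - x*y^3 - x*y*z^2 - x^2*z + 2*x*y + z
tr(a^3 b a) = tr(a) tr(a b a^2) - tr(a b a)  (reduce the a square) = x^3*z - x^2*y - 2*x*z + y
reduce: tr(a^2 b a b^-1 a) = tr(a^3 b a) tr(b) - tr(a^3 b a b)  (eliminate b^-1) = x^3*y*z - x^2*y^2 - x^2*z^2 - x*y*z + x^2 + y^2 + z^2 - 2
so tr(b^2) = tr(b) tr(b) - tr(1)  (reduce the b square) = y^2 - 2
tr(b a^2 b) = tr(a) tr(b^2 a) - tr(b^2)  (reduce the a square) = x*y*z - x^2 - y^2 + 2
so tr(a b a^2 b a) = tr(a) tr(b a^2 b a) - tr(b a^2 b)  (reduce the a square) = x^2*z^2 - 2*x*y*z + y^2 - 2
tr(a^2 b a b^-1 a b) = tr(a b a^2 b a) tr(b) - tr(a b a^2 b a b)  (eliminate b^-1) = x^2*y*z^2 - 2*x*y^2*z - x*z^3 + y^3 + y*z^2 + 2*x*z - 3*y
tr(b^-1 a^2 b a b^-1 a) = tr(a^2 b a b^-1 a) tr(b) - tr(a^2 b a b^-1 a b)  (eliminate b^-1) = x^3*y^2*z - x^2*y^3 - 2*x^2*y*z^2 + x*y^2*z + x*z^3 + x^2*y - 2*x*z + y
reduce: tr(b^-1 a^2 b a b^-1 a^-1) = tr(b^-1 a^2 b a b^-1) tr(a) - tr(b^-1 a^2 b a b^-1 a)  (eliminate a^-1) = x^2*y*z^2 - x^3*z - x*y^2*z - x*z^3 + x^2*y + 3*x*z - y
tr(a b a b^-1) = tr(a b a) tr(b) - tr(a b a b)  (eliminate b^-1) = x*y*z - y^2 - z^2 + 2
reduce: tr(b^-2 a^2 b a b^-1 a^-1) = tr(b^-1 a^2 b a b^-1 a^-1) tr(b) - tr(b^-1 a^2 b a b^-1 a^-1 b)  (eliminate b^-1) = x^2*y^2*z^2 - x^3*y*z - x*y^3*z - x*y*z^3 + x^2*y^2 + 2*x*y*z + z^2 - 2
so tr(b a b^-1 a^-1 b^-4 a^2) = tr(b^-2 a^2 b a b^-1 a^-1 b^-1) tr(b) - tr(b^-2 a^2 b a b^-1 a^-1)  (eliminate b^-1) = x^2*y^4*z^2 - x^3*y^3*z - x*y^5*z - x*y^3*z^3 + x^2*y^4 - 2*x^2*y^2*z^2 + 2*x^3*y*z + 4*x*y^3*z + 2*x*y*z^3 - 2*x^2*y^2 + y^2*z^2 - 5*x*y*z - y^2 - z^2 + 2

x^2*y^4*z^2 - x^3*y^3*z - x*y^5*z - x*y^3*z^3 + x^2*y^4 - 2*x^2*y^2*z^2 + 2*x^3*y*z + 4*x*y^3*z + 2*x*y*z^3 - 2*x^2*y^2 + y^2*z^2 - 5*x*y*z - y^2 - z^2 + 2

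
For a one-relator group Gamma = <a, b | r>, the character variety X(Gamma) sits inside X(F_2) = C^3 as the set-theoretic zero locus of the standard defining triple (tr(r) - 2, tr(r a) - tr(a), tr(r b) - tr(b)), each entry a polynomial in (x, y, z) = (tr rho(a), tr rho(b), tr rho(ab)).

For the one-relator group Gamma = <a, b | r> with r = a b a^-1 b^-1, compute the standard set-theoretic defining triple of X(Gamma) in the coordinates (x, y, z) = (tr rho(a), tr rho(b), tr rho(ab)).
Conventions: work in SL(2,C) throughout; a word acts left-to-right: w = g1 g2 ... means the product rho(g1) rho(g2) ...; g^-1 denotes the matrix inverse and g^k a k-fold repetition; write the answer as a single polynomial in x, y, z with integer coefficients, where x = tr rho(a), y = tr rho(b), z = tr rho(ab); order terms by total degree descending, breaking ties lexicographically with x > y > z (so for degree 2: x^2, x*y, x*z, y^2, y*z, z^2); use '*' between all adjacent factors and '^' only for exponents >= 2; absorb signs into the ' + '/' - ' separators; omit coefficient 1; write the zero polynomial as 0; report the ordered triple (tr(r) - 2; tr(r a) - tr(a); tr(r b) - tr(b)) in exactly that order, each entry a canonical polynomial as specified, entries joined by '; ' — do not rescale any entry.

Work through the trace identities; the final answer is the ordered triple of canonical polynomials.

-x*y*z + x^2 + y^2 + z^2 - 4; -x^2*y*z + x^3 + x*y^2 + x*z^2 - 4*x; 0

use: trace(b a b) = trace(b)*trace(a b) - trace(a)  (reduce the b square) = y*z - x
use: trace(b a b a) = trace(b a)*trace(b a) - trace(1)  (split on b) = z^2 - 2
use: trace(a b a^-1 b) = trace(b a b)*trace(a) - trace(b a b a)  (eliminate a^-1) = x*y*z - x^2 - z^2 + 2
trace(a b a^-1 b^-1) = trace(a b a^-1)*trace(b) - trace(a b a^-1 b)  (eliminate b^-1) = -x*y*z + x^2 + y^2 + z^2 - 2
apply: trace(a^2) = trace(a)*trace(a) - trace(1)  (reduce the a square) = x^2 - 2
apply: trace(a b a) = trace(a)*trace(b a) - trace(b)  (reduce the a square) = x*z - y
trace(a^2 b a) = trace(a)*trace(a b a) - trace(a b)  (reduce the a square) = x^2*z - x*y - z
trace(a^2 b a b) = trace(a)*trace(b a b a) - trace(b a b)  (reduce the a square) = x*z^2 - y*z - x
trace(b^-1 a^2 b a) = trace(a^2 b a)*trace(b) - trace(a^2 b a b)  (eliminate b^-1) = x^2*y*z - x*y^2 - x*z^2 + x
trace(a b a^-1 b^-1 a) = trace(b^-1 a^2 b)*trace(a) - trace(b^-1 a^2 b a)  (eliminate a^-1) = -x^2*y*z + x^3 + x*y^2 + x*z^2 - 3*x
assemble the triple (trace(r) - 2; trace(r a) - x; trace(r b) - y)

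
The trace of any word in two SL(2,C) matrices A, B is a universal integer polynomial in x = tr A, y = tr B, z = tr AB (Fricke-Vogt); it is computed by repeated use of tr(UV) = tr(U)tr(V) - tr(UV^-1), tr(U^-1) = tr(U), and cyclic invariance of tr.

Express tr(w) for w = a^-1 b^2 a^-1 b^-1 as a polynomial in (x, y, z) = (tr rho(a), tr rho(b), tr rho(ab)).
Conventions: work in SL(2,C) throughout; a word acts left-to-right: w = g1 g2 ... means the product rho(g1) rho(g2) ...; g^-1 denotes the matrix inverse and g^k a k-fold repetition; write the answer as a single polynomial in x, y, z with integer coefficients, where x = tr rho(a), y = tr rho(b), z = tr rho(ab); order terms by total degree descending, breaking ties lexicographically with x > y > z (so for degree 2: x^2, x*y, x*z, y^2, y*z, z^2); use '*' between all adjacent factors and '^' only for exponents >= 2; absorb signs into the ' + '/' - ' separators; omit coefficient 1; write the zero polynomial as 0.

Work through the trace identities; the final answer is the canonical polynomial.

trace(a^-1 b) = trace(b) * trace(a) - trace(b a)  (eliminate a^-1) = x*y - z
trace(b^2 a) = trace(b) * trace(a b) - trace(a)  (reduce the b square) = y*z - x
trace(b^2) = trace(b) * trace(b) - trace(1)  (reduce the b square) = y^2 - 2
trace(a b^2 a) = trace(a) * trace(b^2 a) - trace(b^2)  (reduce the a square) = x*y*z - x^2 - y^2 + 2
trace(a b a b) = trace(b a) * trace(b a) - trace(1)  (split on b) = z^2 - 2
trace(a b a) = trace(a) * trace(b a) - trace(b)  (reduce the a square) = x*z - y
trace(a b^2 a b) = trace(b) * trace(a b a b) - trace(a b a)  (reduce the b square) = y*z^2 - x*z - y
trace(b^2 a b^-1 a) = trace(a b^2 a) * trace(b) - trace(a b^2 a b)  (eliminate b^-1) = x*y^2*z - x^2*y - y^3 - y*z^2 + x*z + 3*y
trace(b^-1 a^-1 b^2 a) = trace(b^2 a b^-1) * trace(a) - trace(b^2 a b^-1 a)  (eliminate a^-1) = -x*y^2*z + x^2*y + y^3 + y*z^2 - 3*y
trace(a^-1 b^2 a^-1 b^-1) = trace(b^-1 a^-1 b^2) * trace(a) - trace(b^-1 a^-1 b^2 a)  (eliminate a^-1) = x*y^2*z - y^3 - y*z^2 - x*z + 3*y

x*y^2*z - y^3 - y*z^2 - x*z + 3*y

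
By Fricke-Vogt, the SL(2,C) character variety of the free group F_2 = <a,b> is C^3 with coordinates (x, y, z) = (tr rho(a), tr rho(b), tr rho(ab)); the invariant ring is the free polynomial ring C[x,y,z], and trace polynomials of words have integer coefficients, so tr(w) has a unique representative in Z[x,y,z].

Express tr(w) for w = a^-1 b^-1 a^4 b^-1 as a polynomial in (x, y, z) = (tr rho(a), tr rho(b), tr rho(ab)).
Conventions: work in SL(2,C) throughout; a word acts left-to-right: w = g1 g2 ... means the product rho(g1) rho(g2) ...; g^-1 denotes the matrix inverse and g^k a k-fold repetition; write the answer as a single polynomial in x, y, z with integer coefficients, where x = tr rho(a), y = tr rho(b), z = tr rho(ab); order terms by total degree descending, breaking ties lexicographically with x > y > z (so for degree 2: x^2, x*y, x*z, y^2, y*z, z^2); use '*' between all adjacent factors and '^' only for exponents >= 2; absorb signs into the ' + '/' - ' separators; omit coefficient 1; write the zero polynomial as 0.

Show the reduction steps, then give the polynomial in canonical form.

next, tr(a^2) = tr(a) tr(a) - tr(1) = x^2 - 2
tr(a^3) = tr(a) tr(a^2) - tr(a) = x^3 - 3*x
next, tr(a^4) = tr(a) tr(a^3) - tr(a^2) = x^4 - 4*x^2 + 2
and tr(b a^2) = tr(a) tr(b a) - tr(b) = x*z - y
next, tr(a b a^2) = tr(a) tr(b a^2) - tr(b a) = x^2*z - x*y - z
tr(a^4 b) = tr(a) tr(a b a^2) - tr(a b a) = x^3*z - x^2*y - 2*x*z + y
and tr(b^-1 a^4) = tr(a^4) tr(b) - tr(a^4 b) = x^4*y - x^3*z - 3*x^2*y + 2*x*z + y
next, tr(b^-1 a^4 b^-1) = tr(b^-1 a^4) tr(b) - tr(b^-1 a^4 b) = x^4*y^2 - x^3*y*z - x^4 - 3*x^2*y^2 + 2*x*y*z + 4*x^2 + y^2 - 2
tr(a^5) = tr(a) tr(a^4) - tr(a^3) = x^5 - 5*x^3 + 5*x
next, tr(a^5 b) = tr(a) tr(a^2 b a^2) - tr(a^2 b a) = x^4*z - x^3*y - 3*x^2*z + 2*x*y + z
tr(a^4 b^-1 a) = tr(a^5) tr(b) - tr(a^5 b) = x^5*y - x^4*z - 4*x^3*y + 3*x^2*z + 3*x*y - z
tr(b a b a) = tr(b a) tr(b a) - tr(1)   [split at repeated b] = z^2 - 2
tr(b a b) = tr(b) tr(a b) - tr(a) = y*z - x
tr(b a b a^2) = tr(a) tr(b a b a) - tr(b a b) = x*z^2 - y*z - x
tr(a^2 b a b a) = tr(a) tr(b a b a^2) - tr(b a b a) = x^2*z^2 - x*y*z - x^2 - z^2 + 2
and tr(a b a^4 b) = tr(a) tr(a^2 b a b a) - tr(a^2 b a b) = x^3*z^2 - x^2*y*z - x^3 - 2*x*z^2 + y*z + 3*x
next, tr(a^4 b^-1 a b) = tr(a b a^4) tr(b) - tr(a b a^4 b) = x^4*y*z - x^3*y^2 - x^3*z^2 - 2*x^2*y*z + x^3 + 2*x*y^2 + 2*x*z^2 - 3*x
tr(b^-1 a^4 b^-1 a) = tr(a^4 b^-1 a) tr(b) - tr(a^4 b^-1 a b) = x^5*y^2 - 2*x^4*y*z - 3*x^3*y^2 + x^3*z^2 + 5*x^2*y*z - x^3 + x*y^2 - 2*x*z^2 - y*z + 3*x
next, tr(a^-1 b^-1 a^4 b^-1) = tr(b^-1 a^4 b^-1) tr(a) - tr(b^-1 a^4 b^-1 a) = x^4*y*z - x^5 - x^3*z^2 - 3*x^2*y*z + 5*x^3 + 2*x*z^2 + y*z - 5*x

x^4*y*z - x^5 - x^3*z^2 - 3*x^2*y*z + 5*x^3 + 2*x*z^2 + y*z - 5*x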